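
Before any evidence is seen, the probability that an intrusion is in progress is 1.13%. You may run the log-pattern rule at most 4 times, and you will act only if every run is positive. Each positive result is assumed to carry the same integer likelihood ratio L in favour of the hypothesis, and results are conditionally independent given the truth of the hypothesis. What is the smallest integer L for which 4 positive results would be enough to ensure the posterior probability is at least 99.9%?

18

Prior odds = 0.0113/0.9887 = 113/9887.
Target odds = 0.999/0.001 = 999.
Need L⁴ ≥ 999 ÷ (113/9887) = 9877113/113.
17⁴ = 83521 < 9877113/113 ≤ 104976 = 18⁴, so L = 18.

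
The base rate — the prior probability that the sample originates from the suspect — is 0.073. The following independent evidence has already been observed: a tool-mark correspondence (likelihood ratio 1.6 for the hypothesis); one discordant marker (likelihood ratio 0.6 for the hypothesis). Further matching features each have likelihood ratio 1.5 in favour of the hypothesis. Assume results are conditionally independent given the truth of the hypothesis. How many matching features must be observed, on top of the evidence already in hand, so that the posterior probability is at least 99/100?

18

Prior odds = 0.073/0.927 = 73/927.
Combined Bayes factor of the evidence already in hand = 1.6 × 0.6 = 0.96.
Odds after that evidence = (73/927) × 0.96 = 584/7725.
Target odds = 0.99/0.01 = 99.
Need 1.5ⁿ ≥ 99 ÷ (584/7725) = 764775/584.
1.5¹⁷ = 129140163/131072 falls short of 764775/584 but 1.5¹⁸ = 387420489/262144 reaches it, so n = 18.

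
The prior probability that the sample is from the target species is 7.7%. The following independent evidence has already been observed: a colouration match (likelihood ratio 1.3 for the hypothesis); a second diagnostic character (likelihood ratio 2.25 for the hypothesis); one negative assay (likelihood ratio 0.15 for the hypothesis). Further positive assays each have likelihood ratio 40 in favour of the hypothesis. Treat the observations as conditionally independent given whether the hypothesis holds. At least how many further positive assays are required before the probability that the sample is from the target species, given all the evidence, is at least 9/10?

Prior odds = 0.077/0.923 = 77/923.
Combined Bayes factor of the evidence already in hand = 1.3 × 2.25 × 0.15 = 0.43875.
Odds after that evidence = (77/923) × 0.43875 = 2079/56800.
Target odds = 0.9/0.1 = 9.
Need 40ⁿ ≥ 9 ÷ (2079/56800) = 56800/231.
40¹ = 40 falls short of 56800/231 but 40² = 1600 reaches it, so n = 2.

2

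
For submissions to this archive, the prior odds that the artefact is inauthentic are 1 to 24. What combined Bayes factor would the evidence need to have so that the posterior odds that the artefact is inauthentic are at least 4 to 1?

96

Prior odds = 1/24.
Target odds = 4.
Required Bayes factor = 4 ÷ (1/24) = 96.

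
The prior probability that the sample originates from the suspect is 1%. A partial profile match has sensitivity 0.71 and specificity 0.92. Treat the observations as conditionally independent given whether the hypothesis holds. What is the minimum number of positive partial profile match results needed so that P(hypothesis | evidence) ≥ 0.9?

4

Prior odds: 0.01 ÷ 0.99 = 1/99.
False-positive rate = 1 − 0.92 = 0.08; likelihood ratio of a positive = 0.71/0.08 = 8.875.
Target posterior odds = 0.9/0.1 = 9.
Need (1/99) × 8.875ⁿ ≥ 9, i.e. 8.875ⁿ ≥ 891.
8.875³ = 357911/512 falls short of 891 but 8.875⁴ = 25411681/4096 reaches it, so n = 4.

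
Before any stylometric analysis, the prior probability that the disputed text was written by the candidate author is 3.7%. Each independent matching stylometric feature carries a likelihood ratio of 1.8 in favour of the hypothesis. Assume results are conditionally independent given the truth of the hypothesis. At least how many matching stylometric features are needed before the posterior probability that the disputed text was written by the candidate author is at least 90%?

10

Prior odds = 0.037/0.963 = 37/963.
Likelihood ratio per matching stylometric feature = 1.8.
Target posterior odds = 0.9/0.1 = 9.
Need (37/963) × 1.8ⁿ ≥ 9, i.e. 1.8ⁿ ≥ 8667/37.
1.8⁹ = 387420489/1953125 falls short of 8667/37 but 1.8¹⁰ ≈357.047 reaches it, so n = 10.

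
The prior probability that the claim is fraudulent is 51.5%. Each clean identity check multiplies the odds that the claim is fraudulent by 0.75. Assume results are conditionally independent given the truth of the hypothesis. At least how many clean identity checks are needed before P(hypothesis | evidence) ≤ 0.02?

Prior odds = 0.515/0.485 = 103/97.
Likelihood ratio per clean identity check = 0.75.
Target posterior odds = 0.02/0.98 = 1/49.
Need (103/97) × 0.75ⁿ ≤ 1/49, i.e. 0.75ⁿ ≤ 97/5047.
0.75¹³ = 1594323/67108864 is still above 97/5047 but 0.75¹⁴ = 4782969/268435456 is at or below it, so n = 14.

14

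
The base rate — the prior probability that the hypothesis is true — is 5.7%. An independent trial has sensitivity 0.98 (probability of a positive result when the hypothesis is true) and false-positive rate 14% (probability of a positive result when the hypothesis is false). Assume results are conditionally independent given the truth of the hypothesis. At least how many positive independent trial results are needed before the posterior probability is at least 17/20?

3

Prior odds: 0.057 ÷ 0.943 = 57/943.
Likelihood ratio of a positive result = 0.98/0.14 = 7.
Target odds: 0.85 ÷ 0.15 = 17/3.
Require 7ⁿ ≥ 17/3 ÷ (57/943) = 16031/171.
7² = 49 falls short of 16031/171 but 7³ = 343 reaches it, so n = 3.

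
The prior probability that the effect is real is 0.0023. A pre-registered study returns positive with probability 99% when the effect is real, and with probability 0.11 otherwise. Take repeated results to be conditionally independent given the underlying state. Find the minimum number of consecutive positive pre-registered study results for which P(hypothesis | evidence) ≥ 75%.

4

Prior odds = 0.0023/0.9977 = 23/9977.
Likelihood ratio of a positive result = 0.99/0.11 = 9.
Target odds: 0.75 ÷ 0.25 = 3.
Require 9ⁿ ≥ 3 ÷ (23/9977) = 29931/23.
9³ = 729 falls short of 29931/23 but 9⁴ = 6561 reaches it, so n = 4.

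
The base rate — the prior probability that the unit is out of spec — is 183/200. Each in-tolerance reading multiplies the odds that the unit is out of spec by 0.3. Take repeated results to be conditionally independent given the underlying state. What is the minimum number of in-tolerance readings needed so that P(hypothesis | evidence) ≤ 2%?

Prior odds = 0.915/0.085 = 183/17.
Likelihood ratio per in-tolerance reading = 0.3.
Target odds: 0.02 ÷ 0.98 = 1/49.
Need (183/17) × 0.3ⁿ ≤ 1/49, i.e. 0.3ⁿ ≤ 17/8967.
0.3⁵ = 243/100000 is still above 17/8967 but 0.3⁶ = 729/1000000 is at or below it, so n = 6.

6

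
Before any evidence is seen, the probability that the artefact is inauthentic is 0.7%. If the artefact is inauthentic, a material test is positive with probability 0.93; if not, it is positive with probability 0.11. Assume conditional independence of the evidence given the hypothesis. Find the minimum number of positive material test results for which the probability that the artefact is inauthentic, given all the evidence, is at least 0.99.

5

Prior odds: 0.007 ÷ 0.993 = 7/993.
Likelihood ratio of a positive = 0.93/0.11 = 93/11.
Target posterior odds = 0.99/0.01 = 99.
Require (93/11)ⁿ ≥ 99 ÷ (7/993) = 98307/7.
(93/11)⁴ = 74805201/14641 falls short of 98307/7 but (93/11)⁵ ≈43196.8 reaches it, so n = 5.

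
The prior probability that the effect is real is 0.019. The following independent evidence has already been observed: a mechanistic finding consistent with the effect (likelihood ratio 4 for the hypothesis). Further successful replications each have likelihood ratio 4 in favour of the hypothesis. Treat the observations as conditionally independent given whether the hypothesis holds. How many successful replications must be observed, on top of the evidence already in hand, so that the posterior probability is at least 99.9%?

Prior odds = 0.019/0.981 = 19/981.
Bayes factor of the evidence already in hand = 4.
Odds after that evidence = (19/981) × 4 = 76/981.
Target odds = 0.999/0.001 = 999.
Need 4ⁿ ≥ 999 ÷ (76/981) = 980019/76.
4⁶ = 4096 falls short of 980019/76 but 4⁷ = 16384 reaches it, so n = 7.

7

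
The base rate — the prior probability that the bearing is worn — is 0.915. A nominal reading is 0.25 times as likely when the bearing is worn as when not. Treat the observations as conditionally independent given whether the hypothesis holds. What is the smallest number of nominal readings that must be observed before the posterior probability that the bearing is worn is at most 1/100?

6

Prior odds: 0.915 ÷ 0.085 = 183/17.
Likelihood ratio per nominal reading = 0.25.
Target posterior odds = 0.01/0.99 = 1/99.
Require 0.25ⁿ ≤ 1/99 ÷ (183/17) = 17/18117.
0.25⁵ = 1/1024 is still above 17/18117 but 0.25⁶ = 1/4096 is at or below it, so n = 6.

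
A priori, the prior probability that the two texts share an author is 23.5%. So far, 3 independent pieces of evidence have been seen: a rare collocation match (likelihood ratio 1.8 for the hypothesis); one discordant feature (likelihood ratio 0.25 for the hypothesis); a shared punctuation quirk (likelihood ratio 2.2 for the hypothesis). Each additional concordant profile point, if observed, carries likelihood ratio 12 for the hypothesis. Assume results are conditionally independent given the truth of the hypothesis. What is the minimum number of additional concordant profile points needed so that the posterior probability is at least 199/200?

3

Prior odds = 0.235/0.765 = 47/153.
Combined Bayes factor of the evidence already in hand = 1.8 × 0.25 × 2.2 = 0.99.
Odds after that evidence = (47/153) × 0.99 = 517/1700.
Target odds = 0.995/0.005 = 199.
Need 12ⁿ ≥ 199 ÷ (517/1700) = 338300/517.
12² = 144 falls short of 338300/517 but 12³ = 1728 reaches it, so n = 3.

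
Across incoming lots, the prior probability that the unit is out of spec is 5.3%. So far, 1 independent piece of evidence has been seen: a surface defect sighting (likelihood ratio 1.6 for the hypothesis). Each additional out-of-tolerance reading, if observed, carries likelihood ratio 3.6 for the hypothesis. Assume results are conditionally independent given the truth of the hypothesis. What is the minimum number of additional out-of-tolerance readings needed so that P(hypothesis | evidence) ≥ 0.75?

3

Prior odds = 0.053/0.947 = 53/947.
Bayes factor of the evidence already in hand = 1.6.
Odds after that evidence = (53/947) × 1.6 = 424/4735.
Target odds = 0.75/0.25 = 3.
Need 3.6ⁿ ≥ 3 ÷ (424/4735) = 14205/424.
3.6² = 12.96 falls short of 14205/424 but 3.6³ = 46.656 reaches it, so n = 3.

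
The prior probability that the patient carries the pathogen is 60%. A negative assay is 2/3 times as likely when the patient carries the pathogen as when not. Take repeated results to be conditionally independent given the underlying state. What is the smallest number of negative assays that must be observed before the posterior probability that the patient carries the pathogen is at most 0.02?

11

Prior odds: 0.6 ÷ 0.4 = 1.5.
Likelihood ratio per negative assay = 2/3.
Target posterior odds = 0.02/0.98 = 1/49.
Need 1.5 × (2/3)ⁿ ≤ 1/49, i.e. (2/3)ⁿ ≤ 2/147.
(2/3)¹⁰ = 1024/59049 is still above 2/147 but (2/3)¹¹ = 2048/177147 is at or below it, so n = 11.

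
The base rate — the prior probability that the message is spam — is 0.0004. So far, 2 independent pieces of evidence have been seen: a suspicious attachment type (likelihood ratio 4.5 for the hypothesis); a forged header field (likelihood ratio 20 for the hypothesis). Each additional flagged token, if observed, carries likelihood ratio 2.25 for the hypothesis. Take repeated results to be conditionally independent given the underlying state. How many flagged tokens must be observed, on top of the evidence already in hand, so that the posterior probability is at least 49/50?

9

Prior odds = 0.0004/0.9996 = 1/2499.
Combined Bayes factor of the evidence already in hand = 4.5 × 20 = 90.
Odds after that evidence = (1/2499) × 90 = 30/833.
Target odds = 0.98/0.02 = 49.
Need 2.25ⁿ ≥ 49 ÷ (30/833) = 40817/30.
2.25⁸ = 43046721/65536 falls short of 40817/30 but 2.25⁹ = 387420489/262144 reaches it, so n = 9.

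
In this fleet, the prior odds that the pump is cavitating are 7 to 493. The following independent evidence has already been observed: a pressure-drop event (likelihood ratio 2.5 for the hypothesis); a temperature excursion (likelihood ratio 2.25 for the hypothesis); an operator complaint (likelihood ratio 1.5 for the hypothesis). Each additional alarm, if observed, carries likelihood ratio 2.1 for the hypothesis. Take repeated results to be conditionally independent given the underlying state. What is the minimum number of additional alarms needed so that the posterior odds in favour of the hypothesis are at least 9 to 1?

Prior odds = 7/493.
Combined Bayes factor of the evidence already in hand = 2.5 × 2.25 × 1.5 = 8.4375.
Odds after that evidence = (7/493) × 8.4375 = 945/7888.
Target odds = 9.
Need 2.1ⁿ ≥ 9 ÷ (945/7888) = 7888/105.
2.1⁵ = 4084101/100000 falls short of 7888/105 but 2.1⁶ = 85766121/1000000 reaches it, so n = 6.

6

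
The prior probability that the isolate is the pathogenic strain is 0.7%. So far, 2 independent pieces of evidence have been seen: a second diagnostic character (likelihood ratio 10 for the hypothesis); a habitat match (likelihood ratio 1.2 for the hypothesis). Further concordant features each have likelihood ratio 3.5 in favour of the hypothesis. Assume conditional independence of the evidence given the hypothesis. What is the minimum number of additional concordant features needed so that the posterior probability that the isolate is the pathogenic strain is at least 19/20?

Prior odds = 0.007/0.993 = 7/993.
Combined Bayes factor of the evidence already in hand = 10 × 1.2 = 12.
Odds after that evidence = (7/993) × 12 = 28/331.
Target odds = 0.95/0.05 = 19.
Need 3.5ⁿ ≥ 19 ÷ (28/331) = 6289/28.
3.5⁴ = 150.0625 falls short of 6289/28 but 3.5⁵ = 525.21875 reaches it, so n = 5.

5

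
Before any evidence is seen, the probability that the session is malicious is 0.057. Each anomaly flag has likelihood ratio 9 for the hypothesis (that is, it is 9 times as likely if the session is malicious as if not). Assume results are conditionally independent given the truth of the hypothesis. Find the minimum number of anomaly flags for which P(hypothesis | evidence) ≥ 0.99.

Prior odds = 0.057/0.943 = 57/943.
Likelihood ratio per anomaly flag = 9.
Target odds: 0.99 ÷ 0.01 = 99.
Require 9ⁿ ≥ 99 ÷ (57/943) = 31119/19.
9³ = 729 falls short of 31119/19 but 9⁴ = 6561 reaches it, so n = 4.

4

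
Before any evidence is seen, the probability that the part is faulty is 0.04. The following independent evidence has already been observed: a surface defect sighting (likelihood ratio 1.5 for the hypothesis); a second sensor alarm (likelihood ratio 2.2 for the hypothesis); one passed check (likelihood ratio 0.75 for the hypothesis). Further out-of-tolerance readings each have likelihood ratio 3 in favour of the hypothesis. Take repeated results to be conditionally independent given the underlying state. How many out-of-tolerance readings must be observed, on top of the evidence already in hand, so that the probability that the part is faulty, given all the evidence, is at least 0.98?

Prior odds = 0.04/0.96 = 1/24.
Combined Bayes factor of the evidence already in hand = 1.5 × 2.2 × 0.75 = 2.475.
Odds after that evidence = (1/24) × 2.475 = 0.103125.
Target odds = 0.98/0.02 = 49.
Need 3ⁿ ≥ 49 ÷ 0.103125 = 15680/33.
3⁵ = 243 falls short of 15680/33 but 3⁶ = 729 reaches it, so n = 6.

6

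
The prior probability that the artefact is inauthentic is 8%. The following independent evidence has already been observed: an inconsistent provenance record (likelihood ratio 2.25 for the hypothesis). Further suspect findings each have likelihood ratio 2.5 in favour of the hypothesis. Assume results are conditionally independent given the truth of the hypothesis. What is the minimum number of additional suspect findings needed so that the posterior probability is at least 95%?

5

Prior odds = 0.08/0.92 = 2/23.
Bayes factor of the evidence already in hand = 2.25.
Odds after that evidence = (2/23) × 2.25 = 9/46.
Target odds = 0.95/0.05 = 19.
Need 2.5ⁿ ≥ 19 ÷ (9/46) = 874/9.
2.5⁴ = 39.0625 falls short of 874/9 but 2.5⁵ = 97.65625 reaches it, so n = 5.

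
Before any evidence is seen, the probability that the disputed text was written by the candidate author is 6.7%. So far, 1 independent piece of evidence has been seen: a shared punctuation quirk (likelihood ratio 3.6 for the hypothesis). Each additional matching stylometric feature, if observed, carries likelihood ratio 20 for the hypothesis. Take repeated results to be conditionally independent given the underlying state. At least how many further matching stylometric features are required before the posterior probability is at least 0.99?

2

Prior odds = 0.067/0.933 = 67/933.
Bayes factor of the evidence already in hand = 3.6.
Odds after that evidence = (67/933) × 3.6 = 402/1555.
Target odds = 0.99/0.01 = 99.
Need 20ⁿ ≥ 99 ÷ (402/1555) = 51315/134.
20¹ = 20 falls short of 51315/134 but 20² = 400 reaches it, so n = 2.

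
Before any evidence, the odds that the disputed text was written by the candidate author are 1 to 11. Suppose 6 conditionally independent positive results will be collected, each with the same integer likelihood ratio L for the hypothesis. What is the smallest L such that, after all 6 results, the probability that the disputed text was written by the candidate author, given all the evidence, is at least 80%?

Prior odds = 1/11.
Target odds = 0.8/0.2 = 4.
Need L⁶ ≥ 4 ÷ (1/11) = 44.
1⁶ = 1 < 44 ≤ 64 = 2⁶, so L = 2.

2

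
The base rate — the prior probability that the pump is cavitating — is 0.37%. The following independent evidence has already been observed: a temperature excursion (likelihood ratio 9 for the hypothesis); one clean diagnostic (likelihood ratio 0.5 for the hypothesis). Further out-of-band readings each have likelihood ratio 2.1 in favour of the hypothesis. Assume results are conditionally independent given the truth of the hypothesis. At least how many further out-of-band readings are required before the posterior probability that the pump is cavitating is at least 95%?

Prior odds = 0.0037/0.9963 = 37/9963.
Combined Bayes factor of the evidence already in hand = 9 × 0.5 = 4.5.
Odds after that evidence = (37/9963) × 4.5 = 37/2214.
Target odds = 0.95/0.05 = 19.
Need 2.1ⁿ ≥ 19 ÷ (37/2214) = 42066/37.
2.1⁹ ≈794.28 falls short of 42066/37 but 2.1¹⁰ ≈1667.99 reaches it, so n = 10.

10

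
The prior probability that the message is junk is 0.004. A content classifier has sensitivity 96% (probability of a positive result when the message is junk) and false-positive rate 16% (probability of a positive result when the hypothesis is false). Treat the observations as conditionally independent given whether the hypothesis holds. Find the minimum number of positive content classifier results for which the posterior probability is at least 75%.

4

Prior odds = 0.004/0.996 = 1/249.
Likelihood ratio of a positive result = 0.96/0.16 = 6.
Target odds: 0.75 ÷ 0.25 = 3.
Need (1/249) × 6ⁿ ≥ 3, i.e. 6ⁿ ≥ 747.
6³ = 216 falls short of 747 but 6⁴ = 1296 reaches it, so n = 4.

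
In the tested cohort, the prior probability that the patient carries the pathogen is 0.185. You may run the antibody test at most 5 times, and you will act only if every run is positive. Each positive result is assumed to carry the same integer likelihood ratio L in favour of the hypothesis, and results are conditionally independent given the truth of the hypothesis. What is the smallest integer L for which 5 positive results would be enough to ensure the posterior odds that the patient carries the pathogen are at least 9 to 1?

Prior odds = 0.185/0.815 = 37/163.
Target odds = 9.
Need L⁵ ≥ 9 ÷ (37/163) = 1467/37.
2⁵ = 32 < 1467/37 ≤ 243 = 3⁵, so L = 3.

3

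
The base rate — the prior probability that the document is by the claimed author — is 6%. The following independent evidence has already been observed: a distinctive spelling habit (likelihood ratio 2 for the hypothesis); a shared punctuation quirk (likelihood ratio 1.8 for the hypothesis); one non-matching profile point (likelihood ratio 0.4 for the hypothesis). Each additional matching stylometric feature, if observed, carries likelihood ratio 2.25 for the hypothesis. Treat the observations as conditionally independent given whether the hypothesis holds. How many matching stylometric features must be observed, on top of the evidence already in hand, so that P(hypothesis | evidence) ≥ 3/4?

5

Prior odds = 0.06/0.94 = 3/47.
Combined Bayes factor of the evidence already in hand = 2 × 1.8 × 0.4 = 1.44.
Odds after that evidence = (3/47) × 1.44 = 108/1175.
Target odds = 0.75/0.25 = 3.
Need 2.25ⁿ ≥ 3 ÷ (108/1175) = 1175/36.
2.25⁴ = 25.62890625 falls short of 1175/36 but 2.25⁵ = 59049/1024 reaches it, so n = 5.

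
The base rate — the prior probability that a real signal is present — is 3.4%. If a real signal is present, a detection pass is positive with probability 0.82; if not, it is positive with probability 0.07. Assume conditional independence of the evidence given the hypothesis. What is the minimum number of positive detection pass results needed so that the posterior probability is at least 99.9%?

Prior odds = 0.034/0.966 = 17/483.
Likelihood ratio of a positive = 0.82/0.07 = 82/7.
Target posterior odds = 0.999/0.001 = 999.
Require (82/7)ⁿ ≥ 999 ÷ (17/483) = 482517/17.
(82/7)⁴ = 45212176/2401 falls short of 482517/17 but (82/7)⁵ ≈220587 reaches it, so n = 5.

5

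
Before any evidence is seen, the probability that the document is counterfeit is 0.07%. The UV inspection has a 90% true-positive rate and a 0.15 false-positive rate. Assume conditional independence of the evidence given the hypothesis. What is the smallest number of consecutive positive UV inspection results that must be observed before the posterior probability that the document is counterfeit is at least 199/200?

Prior odds: 0.0007 ÷ 0.9993 = 7/9993.
Likelihood ratio of a positive result = 0.9/0.15 = 6.
Target odds: 0.995 ÷ 0.005 = 199.
Need (7/9993) × 6ⁿ ≥ 199, i.e. 6ⁿ ≥ 1988607/7.
6⁷ = 279936 falls short of 1988607/7 but 6⁸ = 1679616 reaches it, so n = 8.

8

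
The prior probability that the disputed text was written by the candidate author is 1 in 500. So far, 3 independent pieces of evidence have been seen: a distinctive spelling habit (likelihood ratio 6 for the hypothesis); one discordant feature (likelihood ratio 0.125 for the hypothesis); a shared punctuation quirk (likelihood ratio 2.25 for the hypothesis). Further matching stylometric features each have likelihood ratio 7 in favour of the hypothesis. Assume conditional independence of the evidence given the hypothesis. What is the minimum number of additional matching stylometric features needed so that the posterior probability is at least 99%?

6

Prior odds = 0.002/0.998 = 1/499.
Combined Bayes factor of the evidence already in hand = 6 × 0.125 × 2.25 = 1.6875.
Odds after that evidence = (1/499) × 1.6875 = 27/7984.
Target odds = 0.99/0.01 = 99.
Need 7ⁿ ≥ 99 ÷ (27/7984) = 87824/3.
7⁵ = 16807 falls short of 87824/3 but 7⁶ = 117649 reaches it, so n = 6.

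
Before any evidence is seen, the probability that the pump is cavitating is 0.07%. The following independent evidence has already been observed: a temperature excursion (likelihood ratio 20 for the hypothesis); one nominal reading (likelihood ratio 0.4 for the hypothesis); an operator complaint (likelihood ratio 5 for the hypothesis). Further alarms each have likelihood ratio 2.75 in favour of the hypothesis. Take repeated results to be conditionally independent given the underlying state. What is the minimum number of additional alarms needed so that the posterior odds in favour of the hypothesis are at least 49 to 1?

8

Prior odds = 0.0007/0.9993 = 7/9993.
Combined Bayes factor of the evidence already in hand = 20 × 0.4 × 5 = 40.
Odds after that evidence = (7/9993) × 40 = 280/9993.
Target odds = 49.
Need 2.75ⁿ ≥ 49 ÷ (280/9993) = 1748.775.
2.75⁷ = 19487171/16384 falls short of 1748.775 but 2.75⁸ = 214358881/65536 reaches it, so n = 8.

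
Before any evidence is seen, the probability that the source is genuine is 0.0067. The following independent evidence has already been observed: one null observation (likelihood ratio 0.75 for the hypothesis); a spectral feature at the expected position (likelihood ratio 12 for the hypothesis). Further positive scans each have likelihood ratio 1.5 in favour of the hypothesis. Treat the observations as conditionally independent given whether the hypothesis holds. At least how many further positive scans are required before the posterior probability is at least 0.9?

Prior odds = 0.0067/0.9933 = 67/9933.
Combined Bayes factor of the evidence already in hand = 0.75 × 12 = 9.
Odds after that evidence = (67/9933) × 9 = 201/3311.
Target odds = 0.9/0.1 = 9.
Need 1.5ⁿ ≥ 9 ÷ (201/3311) = 9933/67.
1.5¹² = 531441/4096 falls short of 9933/67 but 1.5¹³ = 1594323/8192 reaches it, so n = 13.

13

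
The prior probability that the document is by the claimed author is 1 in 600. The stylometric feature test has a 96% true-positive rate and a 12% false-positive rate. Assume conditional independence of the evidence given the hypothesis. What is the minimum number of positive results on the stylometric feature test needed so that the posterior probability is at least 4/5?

4

Prior odds = (1/600)/(599/600) = 1/599.
Likelihood ratio of a positive result = 0.96/0.12 = 8.
Target posterior odds = 0.8/0.2 = 4.
Need (1/599) × 8ⁿ ≥ 4, i.e. 8ⁿ ≥ 2396.
8³ = 512 falls short of 2396 but 8⁴ = 4096 reaches it, so n = 4.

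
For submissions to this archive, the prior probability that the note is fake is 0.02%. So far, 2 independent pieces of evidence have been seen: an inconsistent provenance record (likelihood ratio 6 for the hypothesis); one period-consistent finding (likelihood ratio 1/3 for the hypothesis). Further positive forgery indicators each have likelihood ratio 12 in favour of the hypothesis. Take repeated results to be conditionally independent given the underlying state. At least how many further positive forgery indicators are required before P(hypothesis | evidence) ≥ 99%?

5

Prior odds = 0.0002/0.9998 = 1/4999.
Combined Bayes factor of the evidence already in hand = 6 × (1/3) = 2.
Odds after that evidence = (1/4999) × 2 = 2/4999.
Target odds = 0.99/0.01 = 99.
Need 12ⁿ ≥ 99 ÷ (2/4999) = 247450.5.
12⁴ = 20736 falls short of 247450.5 but 12⁵ = 248832 reaches it, so n = 5.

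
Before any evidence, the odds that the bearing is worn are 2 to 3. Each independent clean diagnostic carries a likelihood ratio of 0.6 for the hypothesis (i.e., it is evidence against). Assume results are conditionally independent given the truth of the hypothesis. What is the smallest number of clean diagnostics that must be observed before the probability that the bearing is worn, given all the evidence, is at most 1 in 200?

Prior odds = 2/3.
Likelihood ratio per clean diagnostic = 0.6.
Target odds: 0.005 ÷ 0.995 = 1/199.
Need (2/3) × 0.6ⁿ ≤ 1/199, i.e. 0.6ⁿ ≤ 3/398.
0.6⁹ = 19683/1953125 is still above 3/398 but 0.6¹⁰ = 59049/9765625 is at or below it, so n = 10.

10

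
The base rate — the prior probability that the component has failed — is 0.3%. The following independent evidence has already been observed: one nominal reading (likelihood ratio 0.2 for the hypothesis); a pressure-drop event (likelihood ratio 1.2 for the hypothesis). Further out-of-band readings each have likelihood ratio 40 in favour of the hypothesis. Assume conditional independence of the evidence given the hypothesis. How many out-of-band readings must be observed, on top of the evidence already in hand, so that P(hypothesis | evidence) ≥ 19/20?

3

Prior odds = 0.003/0.997 = 3/997.
Combined Bayes factor of the evidence already in hand = 0.2 × 1.2 = 0.24.
Odds after that evidence = (3/997) × 0.24 = 18/24925.
Target odds = 0.95/0.05 = 19.
Need 40ⁿ ≥ 19 ÷ (18/24925) = 473575/18.
40² = 1600 falls short of 473575/18 but 40³ = 64000 reaches it, so n = 3.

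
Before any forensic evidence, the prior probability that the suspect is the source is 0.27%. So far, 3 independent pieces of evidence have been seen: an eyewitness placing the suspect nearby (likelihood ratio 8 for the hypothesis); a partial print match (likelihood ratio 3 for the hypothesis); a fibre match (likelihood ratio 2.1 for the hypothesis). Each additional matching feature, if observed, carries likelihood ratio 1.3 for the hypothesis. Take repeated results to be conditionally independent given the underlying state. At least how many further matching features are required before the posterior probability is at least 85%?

15

Prior odds = 0.0027/0.9973 = 27/9973.
Combined Bayes factor of the evidence already in hand = 8 × 3 × 2.1 = 50.4.
Odds after that evidence = (27/9973) × 50.4 = 6804/49865.
Target odds = 0.85/0.15 = 17/3.
Need 1.3ⁿ ≥ 17/3 ÷ (6804/49865) = 847705/20412.
1.3¹⁴ ≈39.3738 falls short of 847705/20412 but 1.3¹⁵ ≈51.1859 reaches it, so n = 15.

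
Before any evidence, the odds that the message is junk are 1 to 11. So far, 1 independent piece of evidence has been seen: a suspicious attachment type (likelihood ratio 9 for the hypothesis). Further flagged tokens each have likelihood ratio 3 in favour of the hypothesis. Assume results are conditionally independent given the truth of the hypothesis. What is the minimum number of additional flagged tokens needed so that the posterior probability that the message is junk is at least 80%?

2

Prior odds = 1/11.
Bayes factor of the evidence already in hand = 9.
Odds after that evidence = (1/11) × 9 = 9/11.
Target odds = 0.8/0.2 = 4.
Need 3ⁿ ≥ 4 ÷ (9/11) = 44/9.
3¹ = 3 falls short of 44/9 but 3² = 9 reaches it, so n = 2.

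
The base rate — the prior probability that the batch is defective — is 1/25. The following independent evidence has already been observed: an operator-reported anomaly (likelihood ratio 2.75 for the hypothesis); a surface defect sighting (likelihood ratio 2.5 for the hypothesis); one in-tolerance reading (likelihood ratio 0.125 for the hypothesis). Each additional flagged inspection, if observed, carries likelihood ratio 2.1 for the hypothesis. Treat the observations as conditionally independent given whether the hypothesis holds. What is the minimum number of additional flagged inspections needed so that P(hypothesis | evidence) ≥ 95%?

Prior odds = 0.04/0.96 = 1/24.
Combined Bayes factor of the evidence already in hand = 2.75 × 2.5 × 0.125 = 0.859375.
Odds after that evidence = (1/24) × 0.859375 = 55/1536.
Target odds = 0.95/0.05 = 19.
Need 2.1ⁿ ≥ 19 ÷ (55/1536) = 29184/55.
2.1⁸ ≈378.229 falls short of 29184/55 but 2.1⁹ ≈794.28 reaches it, so n = 9.

9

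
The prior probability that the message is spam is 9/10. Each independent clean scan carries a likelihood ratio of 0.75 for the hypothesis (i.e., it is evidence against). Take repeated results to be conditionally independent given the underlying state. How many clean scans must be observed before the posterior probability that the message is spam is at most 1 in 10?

16

Prior odds: 0.9 ÷ 0.1 = 9.
Likelihood ratio per clean scan = 0.75.
Target odds: 0.1 ÷ 0.9 = 1/9.
Require 0.75ⁿ ≤ 1/9 ÷ 9 = 1/81.
0.75¹⁵ ≈0.0133635 is still above 1/81 but 0.75¹⁶ ≈0.0100226 is at or below it, so n = 16.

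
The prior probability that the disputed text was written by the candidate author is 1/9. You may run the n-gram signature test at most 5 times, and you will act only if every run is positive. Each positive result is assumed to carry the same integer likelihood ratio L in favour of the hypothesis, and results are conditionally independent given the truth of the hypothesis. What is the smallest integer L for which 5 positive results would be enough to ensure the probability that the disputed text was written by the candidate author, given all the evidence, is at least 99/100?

4

Prior odds = (1/9)/(8/9) = 0.125.
Target odds = 0.99/0.01 = 99.
Need L⁵ ≥ 99 ÷ 0.125 = 792.
3⁵ = 243 < 792 ≤ 1024 = 4⁵, so L = 4.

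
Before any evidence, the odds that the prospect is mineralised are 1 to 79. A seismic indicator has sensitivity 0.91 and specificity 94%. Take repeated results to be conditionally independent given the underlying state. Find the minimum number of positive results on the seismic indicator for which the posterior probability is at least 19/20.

3

Prior odds = 1/79.
False-positive rate = 1 − 0.94 = 0.06; likelihood ratio of a positive = 0.91/0.06 = 91/6.
Target odds: 0.95 ÷ 0.05 = 19.
Require (91/6)ⁿ ≥ 19 ÷ (1/79) = 1501.
(91/6)² = 8281/36 falls short of 1501 but (91/6)³ = 753571/216 reaches it, so n = 3.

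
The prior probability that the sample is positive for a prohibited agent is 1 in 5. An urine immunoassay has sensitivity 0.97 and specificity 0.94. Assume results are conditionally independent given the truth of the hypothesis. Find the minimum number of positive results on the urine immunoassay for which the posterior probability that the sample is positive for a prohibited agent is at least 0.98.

2

Prior odds = 0.2/0.8 = 0.25.
False-positive rate = 1 − 0.94 = 0.06; likelihood ratio of a positive = 0.97/0.06 = 97/6.
Target posterior odds = 0.98/0.02 = 49.
Need 0.25 × (97/6)ⁿ ≥ 49, i.e. (97/6)ⁿ ≥ 196.
(97/6)¹ = 97/6 falls short of 196 but (97/6)² = 9409/36 reaches it, so n = 2.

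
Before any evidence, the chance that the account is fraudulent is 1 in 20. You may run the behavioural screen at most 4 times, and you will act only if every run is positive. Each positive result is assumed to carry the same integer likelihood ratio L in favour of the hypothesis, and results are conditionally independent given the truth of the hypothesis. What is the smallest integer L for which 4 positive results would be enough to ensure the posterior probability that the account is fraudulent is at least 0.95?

Prior odds = 0.05/0.95 = 1/19.
Target odds = 0.95/0.05 = 19.
Need L⁴ ≥ 19 ÷ (1/19) = 361.
4⁴ = 256 < 361 ≤ 625 = 5⁴, so L = 5.

5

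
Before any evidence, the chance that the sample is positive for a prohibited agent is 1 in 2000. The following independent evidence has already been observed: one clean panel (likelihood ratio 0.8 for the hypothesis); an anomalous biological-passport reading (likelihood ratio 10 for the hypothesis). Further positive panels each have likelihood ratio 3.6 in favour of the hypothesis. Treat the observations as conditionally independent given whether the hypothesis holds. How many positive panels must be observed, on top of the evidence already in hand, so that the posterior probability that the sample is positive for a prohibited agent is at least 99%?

Prior odds = 0.0005/0.9995 = 1/1999.
Combined Bayes factor of the evidence already in hand = 0.8 × 10 = 8.
Odds after that evidence = (1/1999) × 8 = 8/1999.
Target odds = 0.99/0.01 = 99.
Need 3.6ⁿ ≥ 99 ÷ (8/1999) = 24737.625.
3.6⁷ = 612220032/78125 falls short of 24737.625 but 3.6⁸ ≈28211.1 reaches it, so n = 8.

8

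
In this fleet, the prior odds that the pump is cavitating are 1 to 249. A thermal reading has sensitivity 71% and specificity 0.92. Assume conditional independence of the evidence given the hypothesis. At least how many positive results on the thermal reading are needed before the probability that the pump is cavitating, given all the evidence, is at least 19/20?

Prior odds = 1/249.
False-positive rate = 1 − 0.92 = 0.08; likelihood ratio of a positive = 0.71/0.08 = 8.875.
Target posterior odds = 0.95/0.05 = 19.
Require 8.875ⁿ ≥ 19 ÷ (1/249) = 4731.
8.875³ = 357911/512 falls short of 4731 but 8.875⁴ = 25411681/4096 reaches it, so n = 4.

4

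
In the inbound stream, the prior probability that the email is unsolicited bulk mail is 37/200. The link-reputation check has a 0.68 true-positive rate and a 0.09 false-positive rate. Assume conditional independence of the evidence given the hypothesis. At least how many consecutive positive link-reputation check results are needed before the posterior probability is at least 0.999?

5

Prior odds = 0.185/0.815 = 37/163.
Likelihood ratio of a positive result = 0.68/0.09 = 68/9.
Target odds: 0.999 ÷ 0.001 = 999.
Need (37/163) × (68/9)ⁿ ≥ 999, i.e. (68/9)ⁿ ≥ 4401.
(68/9)⁴ = 21381376/6561 falls short of 4401 but (68/9)⁵ ≈24622.5 reaches it, so n = 5.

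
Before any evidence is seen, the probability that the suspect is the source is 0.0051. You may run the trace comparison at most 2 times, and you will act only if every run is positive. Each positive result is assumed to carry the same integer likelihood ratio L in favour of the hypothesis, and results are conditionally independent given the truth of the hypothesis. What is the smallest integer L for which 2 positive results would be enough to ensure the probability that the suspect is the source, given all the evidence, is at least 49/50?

Prior odds = 0.0051/0.9949 = 51/9949.
Target odds = 0.98/0.02 = 49.
Need L² ≥ 49 ÷ (51/9949) = 487501/51.
97² = 9409 < 487501/51 ≤ 9604 = 98², so L = 98.

98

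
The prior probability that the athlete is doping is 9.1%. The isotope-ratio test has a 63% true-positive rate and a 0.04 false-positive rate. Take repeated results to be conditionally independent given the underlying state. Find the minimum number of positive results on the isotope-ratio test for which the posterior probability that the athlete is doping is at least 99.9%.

4

Prior odds: 0.091 ÷ 0.909 = 91/909.
Likelihood ratio of a positive result = 0.63/0.04 = 15.75.
Target odds: 0.999 ÷ 0.001 = 999.
Require 15.75ⁿ ≥ 999 ÷ (91/909) = 908091/91.
15.75³ = 3906.984375 falls short of 908091/91 but 15.75⁴ = 15752961/256 reaches it, so n = 4.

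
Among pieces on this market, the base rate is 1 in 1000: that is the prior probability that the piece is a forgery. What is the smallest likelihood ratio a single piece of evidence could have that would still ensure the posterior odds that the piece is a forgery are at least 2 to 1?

1998

Prior odds = 0.001/0.999 = 1/999.
Target odds = 2.
Required Bayes factor = 2 ÷ (1/999) = 1998.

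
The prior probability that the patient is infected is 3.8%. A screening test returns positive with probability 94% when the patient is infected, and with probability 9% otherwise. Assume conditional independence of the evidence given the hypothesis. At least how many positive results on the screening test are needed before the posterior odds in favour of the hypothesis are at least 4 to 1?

Prior odds = 0.038/0.962 = 19/481.
Likelihood ratio of a positive result = 0.94/0.09 = 94/9.
Target odds = 4.
Need (19/481) × (94/9)ⁿ ≥ 4, i.e. (94/9)ⁿ ≥ 1924/19.
(94/9)¹ = 94/9 falls short of 1924/19 but (94/9)² = 8836/81 reaches it, so n = 2.

2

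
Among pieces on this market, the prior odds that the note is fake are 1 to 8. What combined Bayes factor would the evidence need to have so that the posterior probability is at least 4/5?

Prior odds = 0.125.
Target odds = 0.8/0.2 = 4.
Required Bayes factor = 4 ÷ 0.125 = 32.

32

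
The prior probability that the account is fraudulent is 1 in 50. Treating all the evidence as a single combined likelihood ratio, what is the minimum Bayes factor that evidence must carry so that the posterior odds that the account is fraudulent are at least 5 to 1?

245

Prior odds = 0.02/0.98 = 1/49.
Target odds = 5.
Required Bayes factor = 5 ÷ (1/49) = 245.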